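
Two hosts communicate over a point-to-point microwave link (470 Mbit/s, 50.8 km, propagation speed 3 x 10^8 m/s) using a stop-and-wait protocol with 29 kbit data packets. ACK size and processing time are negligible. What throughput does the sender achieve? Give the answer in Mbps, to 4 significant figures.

t_tx = L/R = 29000/470000000 = 6.17021e-05 s.
t_prop = 50800/300000000 = 0.000169333 s; RTT = 0.000338667 s.
Cycle = t_tx + RTT = 0.000400369 s.
Throughput = L / cycle = 29000 / 0.000400369 = 72.43 Mbps.

72.43 Mbps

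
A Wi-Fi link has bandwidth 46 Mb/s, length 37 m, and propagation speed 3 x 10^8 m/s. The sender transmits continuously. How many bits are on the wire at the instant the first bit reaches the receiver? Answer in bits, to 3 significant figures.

5.67 bits

Propagation delay = 37 / 300000000 = 1.23333e-07 s.
BDP = R × t_prop = 46000000 × 1.23333e-07 = 5.67333 bits.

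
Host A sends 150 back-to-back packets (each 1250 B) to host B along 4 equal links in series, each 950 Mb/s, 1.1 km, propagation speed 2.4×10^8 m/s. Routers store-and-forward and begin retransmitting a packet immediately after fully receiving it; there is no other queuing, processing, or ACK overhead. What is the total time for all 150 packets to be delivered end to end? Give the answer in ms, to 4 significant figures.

1.629 ms

Per-hop transmission t_tx = L/R = 10000/950000000 = 0.0105263 ms.
Per-hop propagation t_prop = 1100/240000000 = 0.00458333 ms.
Pipeline fill: first packet needs 4·t_tx to clear all hops; remaining 149 packets each add one t_tx.
Total = (4+150-1)·t_tx + 4·t_prop = 153·0.0105263 + 4·0.00458333 = 1.629 ms.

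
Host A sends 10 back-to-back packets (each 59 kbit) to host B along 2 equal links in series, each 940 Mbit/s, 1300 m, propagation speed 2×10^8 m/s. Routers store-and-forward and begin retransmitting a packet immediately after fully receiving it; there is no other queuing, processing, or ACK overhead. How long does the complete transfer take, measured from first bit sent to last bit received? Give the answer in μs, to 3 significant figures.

Per-hop transmission t_tx = L/R = 59000/940000000 = 62.766 μs.
Per-hop propagation t_prop = 1300/200000000 = 6.5 μs.
Pipeline fill: first packet needs 2·t_tx to clear all hops; remaining 9 packets each add one t_tx.
Total = (2+10-1)·t_tx + 2·t_prop = 11·62.766 + 2·6.5 = 703 μs.

703 μs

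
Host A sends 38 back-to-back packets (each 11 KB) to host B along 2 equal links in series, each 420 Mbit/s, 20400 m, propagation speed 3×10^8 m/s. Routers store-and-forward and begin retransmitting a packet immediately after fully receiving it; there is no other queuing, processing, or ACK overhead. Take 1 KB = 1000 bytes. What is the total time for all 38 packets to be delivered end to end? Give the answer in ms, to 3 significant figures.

Per-hop transmission t_tx = L/R = 88000/420000000 = 0.209524 ms.
Per-hop propagation t_prop = 20400/300000000 = 0.068 ms.
Pipeline fill: first packet needs 2·t_tx to clear all hops; remaining 37 packets each add one t_tx.
Total = (2+38-1)·t_tx + 2·t_prop = 39·0.209524 + 2·0.068 = 8.31 ms.

8.31 ms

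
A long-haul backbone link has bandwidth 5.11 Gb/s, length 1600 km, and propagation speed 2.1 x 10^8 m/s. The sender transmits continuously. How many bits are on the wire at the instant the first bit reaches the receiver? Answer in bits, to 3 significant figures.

Propagation delay = 1600000 / 210000000 = 0.00761905 s.
BDP = R × t_prop = 5110000000 × 0.00761905 = 38933300 bits.

38900000 bits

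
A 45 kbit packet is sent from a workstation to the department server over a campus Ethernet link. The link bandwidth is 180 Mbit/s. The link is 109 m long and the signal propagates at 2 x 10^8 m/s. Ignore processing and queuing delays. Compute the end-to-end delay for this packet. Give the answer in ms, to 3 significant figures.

0.251 ms

L = 45000 bits.
Transmission delay = L/R = 45000 / 180000000 = 0.25 ms.
Propagation delay = d/s = 109 m / 200000000 m/s = 0.000545 ms.
Total = 0.251 ms.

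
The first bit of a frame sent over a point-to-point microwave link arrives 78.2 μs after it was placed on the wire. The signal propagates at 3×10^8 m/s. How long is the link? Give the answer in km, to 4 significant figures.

23.46 km

d = s × t_prop = 300000000 × 7.82e-05 = 23.46 km.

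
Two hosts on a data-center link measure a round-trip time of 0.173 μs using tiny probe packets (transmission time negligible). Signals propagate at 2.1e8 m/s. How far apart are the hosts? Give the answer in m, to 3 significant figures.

One-way propagation = RTT/2 = 0.0865 μs.
d = s × t = 210000000 × 8.65e-08 = 18.2 m.

18.2 m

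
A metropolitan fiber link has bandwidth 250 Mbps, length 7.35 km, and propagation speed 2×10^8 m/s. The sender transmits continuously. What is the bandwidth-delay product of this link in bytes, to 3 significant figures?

Propagation delay = 7350 / 200000000 = 3.675e-05 s.
BDP = R × t_prop = 250000000 × 3.675e-05 = 9187.5 bits.
In bytes: 9187.5/8 = 1150 bytes.

1150 bytes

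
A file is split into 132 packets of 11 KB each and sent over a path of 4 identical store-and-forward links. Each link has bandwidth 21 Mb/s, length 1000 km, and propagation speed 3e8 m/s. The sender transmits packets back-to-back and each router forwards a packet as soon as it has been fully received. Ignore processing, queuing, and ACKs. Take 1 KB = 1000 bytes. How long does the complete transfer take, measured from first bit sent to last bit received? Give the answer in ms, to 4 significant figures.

Per-hop transmission t_tx = L/R = 88000/21000000 = 4.19048 ms.
Per-hop propagation t_prop = 1000000/300000000 = 3.33333 ms.
Pipeline fill: first packet needs 4·t_tx to clear all hops; remaining 131 packets each add one t_tx.
Total = (4+132-1)·t_tx + 4·t_prop = 135·4.19048 + 4·3.33333 = 579.0 ms.

579.0 ms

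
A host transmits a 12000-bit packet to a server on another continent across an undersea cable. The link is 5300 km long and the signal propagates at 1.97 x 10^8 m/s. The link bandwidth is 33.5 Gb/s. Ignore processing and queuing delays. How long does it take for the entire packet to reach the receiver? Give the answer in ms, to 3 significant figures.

26.9 ms

Transmission delay = L/R = 12000 / 33500000000 = 0.000358209 ms.
Propagation delay = d/s = 5300000 m / 197000000 m/s = 26.9036 ms.
Total = 26.9 ms.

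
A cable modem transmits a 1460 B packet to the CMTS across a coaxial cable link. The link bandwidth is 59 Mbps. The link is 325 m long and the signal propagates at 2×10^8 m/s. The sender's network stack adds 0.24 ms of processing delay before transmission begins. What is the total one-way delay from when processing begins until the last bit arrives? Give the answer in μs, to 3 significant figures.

L = 1460 × 8 = 11680 bits.
Transmission delay = L/R = 11680 / 59000000 = 197.966 μs.
Propagation delay = d/s = 325 m / 200000000 m/s = 1.625 μs.
Plus processing delay 0.24 ms = 240 μs.
Total = 440 μs.

440 μs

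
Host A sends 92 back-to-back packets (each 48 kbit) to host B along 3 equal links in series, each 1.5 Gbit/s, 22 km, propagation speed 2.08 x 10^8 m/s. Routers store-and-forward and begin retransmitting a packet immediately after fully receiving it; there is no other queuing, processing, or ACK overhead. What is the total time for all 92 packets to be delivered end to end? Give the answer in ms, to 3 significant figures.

Per-hop transmission t_tx = L/R = 48000/1500000000 = 0.032 ms.
Per-hop propagation t_prop = 22000/208000000 = 0.105769 ms.
Pipeline fill: first packet needs 3·t_tx to clear all hops; remaining 91 packets each add one t_tx.
Total = (3+92-1)·t_tx + 3·t_prop = 94·0.032 + 3·0.105769 = 3.33 ms.

3.33 ms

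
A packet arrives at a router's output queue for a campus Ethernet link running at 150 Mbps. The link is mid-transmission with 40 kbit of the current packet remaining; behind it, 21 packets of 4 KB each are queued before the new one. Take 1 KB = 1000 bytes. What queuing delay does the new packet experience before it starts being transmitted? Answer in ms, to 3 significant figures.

4.75 ms

Each queued packet: L/R = 32000/150000000 = 0.213333 ms.
21 queued → 4.48 ms.
Plus remaining 40000 bits of current packet: 0.266667 ms.
Queuing delay = 4.75 ms.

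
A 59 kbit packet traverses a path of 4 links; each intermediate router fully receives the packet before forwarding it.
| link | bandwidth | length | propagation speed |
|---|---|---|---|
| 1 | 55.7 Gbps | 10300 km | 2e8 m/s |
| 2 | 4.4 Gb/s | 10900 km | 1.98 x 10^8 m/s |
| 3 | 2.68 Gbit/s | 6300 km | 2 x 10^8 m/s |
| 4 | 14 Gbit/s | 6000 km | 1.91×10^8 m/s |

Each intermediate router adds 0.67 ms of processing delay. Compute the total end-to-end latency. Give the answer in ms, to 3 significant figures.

172 ms

L = 59000 bits.
Transmission delays (L/R per hop): 0.00105925, 0.0134091, 0.0220149, 0.00421429 ms; sum = 0.0406975 ms.
Propagation delays (d/s per hop): 51.5, 55.0505, 31.5, 31.4136 ms; sum = 169.464 ms.
Processing at 3 router(s): 3 × 0.67 ms = 2.01 ms.
End-to-end = 172 ms.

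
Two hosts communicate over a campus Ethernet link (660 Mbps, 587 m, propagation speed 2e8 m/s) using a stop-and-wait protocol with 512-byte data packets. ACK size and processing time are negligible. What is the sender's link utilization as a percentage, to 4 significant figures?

t_tx = L/R = 4096/660000000 = 6.20606e-06 s.
t_prop = 587/200000000 = 2.935e-06 s; RTT = 5.87e-06 s.
Cycle = t_tx + RTT = 1.20761e-05 s.
Utilization = t_tx / cycle = 6.20606e-06/1.20761e-05 = 51.39 %.

51.39 %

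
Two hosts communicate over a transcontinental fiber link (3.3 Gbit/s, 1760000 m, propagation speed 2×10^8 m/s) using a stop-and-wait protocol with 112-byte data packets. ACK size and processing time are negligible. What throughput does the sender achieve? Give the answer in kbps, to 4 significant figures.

t_tx = L/R = 896/3300000000 = 2.71515e-07 s.
t_prop = 1760000/200000000 = 0.0088 s; RTT = 0.0176 s.
Cycle = t_tx + RTT = 0.0176003 s.
Throughput = L / cycle = 896 / 0.0176003 = 50.91 kbps.

50.91 kbps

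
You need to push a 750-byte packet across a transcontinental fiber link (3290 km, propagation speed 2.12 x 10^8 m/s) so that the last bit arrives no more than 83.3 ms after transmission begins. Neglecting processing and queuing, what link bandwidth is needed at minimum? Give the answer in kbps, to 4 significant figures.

L = 6000 bits.
Propagation delay = 3290000 / 212000000 = 15.5189 ms.
Transmission budget = 83.3 − 15.5189 = 67.7811 ms.
R ≥ L / t_tx = 6000 bits / 0.0677811 s = 88.52 kbps.

88.52 kbps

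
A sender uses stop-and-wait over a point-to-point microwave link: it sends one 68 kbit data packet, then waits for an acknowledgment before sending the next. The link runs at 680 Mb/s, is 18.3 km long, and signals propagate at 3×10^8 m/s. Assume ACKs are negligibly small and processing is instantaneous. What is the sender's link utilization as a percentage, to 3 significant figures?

t_tx = L/R = 68000/680000000 = 0.0001 s.
t_prop = 18300/300000000 = 6.1e-05 s; RTT = 0.000122 s.
Cycle = t_tx + RTT = 0.000222 s.
Utilization = t_tx / cycle = 0.0001/0.000222 = 45.0 %.

45.0 %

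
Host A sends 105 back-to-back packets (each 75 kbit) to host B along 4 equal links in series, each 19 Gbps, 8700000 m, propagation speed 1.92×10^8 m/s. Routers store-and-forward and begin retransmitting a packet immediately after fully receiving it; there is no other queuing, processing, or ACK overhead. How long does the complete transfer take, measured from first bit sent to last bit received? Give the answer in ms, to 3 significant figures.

182 ms

Per-hop transmission t_tx = L/R = 75000/19000000000 = 0.00394737 ms.
Per-hop propagation t_prop = 8700000/192000000 = 45.3125 ms.
Pipeline fill: first packet needs 4·t_tx to clear all hops; remaining 104 packets each add one t_tx.
Total = (4+105-1)·t_tx + 4·t_prop = 108·0.00394737 + 4·45.3125 = 182 ms.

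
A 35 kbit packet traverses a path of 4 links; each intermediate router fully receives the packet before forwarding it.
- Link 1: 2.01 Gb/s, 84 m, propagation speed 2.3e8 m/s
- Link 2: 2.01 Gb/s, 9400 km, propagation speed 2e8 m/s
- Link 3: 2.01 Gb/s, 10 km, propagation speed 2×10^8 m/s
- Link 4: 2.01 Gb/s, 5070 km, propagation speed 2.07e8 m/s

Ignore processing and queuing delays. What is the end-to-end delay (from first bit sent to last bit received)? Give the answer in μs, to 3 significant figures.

71600 μs

L = 35000 bits.
Transmission delay per hop = L/R = 35000/2.01e+09 = 17.4129 μs; 4 hops → 69.6517 μs.
Propagation delays (d/s per hop): 0.365217, 47000, 50, 24492.8 μs; sum = 71543.1 μs.
End-to-end = 71600 μs.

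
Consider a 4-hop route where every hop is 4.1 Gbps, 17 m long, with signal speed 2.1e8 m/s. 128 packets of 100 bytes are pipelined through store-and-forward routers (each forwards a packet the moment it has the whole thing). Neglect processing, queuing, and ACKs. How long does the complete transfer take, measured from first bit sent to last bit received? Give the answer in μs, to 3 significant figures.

25.9 μs

Per-hop transmission t_tx = L/R = 800/4.1e+09 = 0.195122 μs.
Per-hop propagation t_prop = 17/210000000 = 0.0809524 μs.
Pipeline fill: first packet needs 4·t_tx to clear all hops; remaining 127 packets each add one t_tx.
Total = (4+128-1)·t_tx + 4·t_prop = 131·0.195122 + 4·0.0809524 = 25.9 μs.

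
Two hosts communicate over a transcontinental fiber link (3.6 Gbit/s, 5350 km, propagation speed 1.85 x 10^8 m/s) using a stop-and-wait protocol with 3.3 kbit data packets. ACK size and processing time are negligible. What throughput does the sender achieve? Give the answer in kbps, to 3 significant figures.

t_tx = L/R = 3300/3600000000 = 9.16667e-07 s.
t_prop = 5350000/185000000 = 0.0289189 s; RTT = 0.0578378 s.
Cycle = t_tx + RTT = 0.0578388 s.
Throughput = L / cycle = 3300 / 0.0578388 = 57.1 kbps.

57.1 kbps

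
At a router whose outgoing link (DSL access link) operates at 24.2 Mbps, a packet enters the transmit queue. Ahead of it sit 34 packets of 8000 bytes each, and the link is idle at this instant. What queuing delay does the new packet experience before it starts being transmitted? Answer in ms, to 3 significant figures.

89.9 ms

Each queued packet: L/R = 64000/24200000 = 2.64463 ms.
34 queued → 89.9174 ms.
Queuing delay = 89.9 ms.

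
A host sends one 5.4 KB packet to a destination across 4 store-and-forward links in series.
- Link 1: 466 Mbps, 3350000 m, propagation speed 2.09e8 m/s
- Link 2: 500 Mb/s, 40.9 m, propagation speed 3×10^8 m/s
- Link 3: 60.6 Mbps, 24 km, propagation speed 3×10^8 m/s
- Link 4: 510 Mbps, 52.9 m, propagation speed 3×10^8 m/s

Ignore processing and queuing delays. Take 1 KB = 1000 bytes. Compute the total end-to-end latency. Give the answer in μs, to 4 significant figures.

17090 μs

L = 43200 bits.
Transmission delays (L/R per hop): 92.7039, 86.4, 712.871, 84.7059 μs; sum = 976.681 μs.
Propagation delays (d/s per hop): 16028.7, 0.136333, 80, 0.176333 μs; sum = 16109 μs.
End-to-end = 17090 μs.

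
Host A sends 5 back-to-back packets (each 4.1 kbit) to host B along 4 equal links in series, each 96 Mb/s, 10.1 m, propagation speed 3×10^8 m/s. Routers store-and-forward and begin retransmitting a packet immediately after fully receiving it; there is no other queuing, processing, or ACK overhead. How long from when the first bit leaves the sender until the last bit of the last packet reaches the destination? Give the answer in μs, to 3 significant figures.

342 μs

Per-hop transmission t_tx = L/R = 4100/96000000 = 42.7083 μs.
Per-hop propagation t_prop = 10.1/300000000 = 0.0336667 μs.
Pipeline fill: first packet needs 4·t_tx to clear all hops; remaining 4 packets each add one t_tx.
Total = (4+5-1)·t_tx + 4·t_prop = 8·42.7083 + 4·0.0336667 = 342 μs.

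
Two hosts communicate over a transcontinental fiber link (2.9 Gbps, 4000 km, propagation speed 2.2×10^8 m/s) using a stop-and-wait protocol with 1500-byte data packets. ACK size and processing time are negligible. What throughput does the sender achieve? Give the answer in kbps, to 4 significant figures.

330.0 kbps

t_tx = L/R = 12000/2900000000 = 4.13793e-06 s.
t_prop = 4000000/2.2e+08 = 0.0181818 s; RTT = 0.0363636 s.
Cycle = t_tx + RTT = 0.0363678 s.
Throughput = L / cycle = 12000 / 0.0363678 = 330.0 kbps.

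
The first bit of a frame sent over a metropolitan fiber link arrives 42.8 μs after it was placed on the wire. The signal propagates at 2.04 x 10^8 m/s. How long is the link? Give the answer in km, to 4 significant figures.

d = s × t_prop = 204000000 × 4.28e-05 = 8.731 km.

8.731 km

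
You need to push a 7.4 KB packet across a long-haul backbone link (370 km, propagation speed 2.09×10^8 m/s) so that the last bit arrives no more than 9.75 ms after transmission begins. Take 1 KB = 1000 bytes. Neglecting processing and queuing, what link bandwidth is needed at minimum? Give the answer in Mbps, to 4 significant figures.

7.419 Mbps

L = 59200 bits.
Propagation delay = 370000 / 209000000 = 1.77033 ms.
Transmission budget = 9.75 − 1.77033 = 7.97967 ms.
R ≥ L / t_tx = 59200 bits / 0.00797967 s = 7.419 Mbps.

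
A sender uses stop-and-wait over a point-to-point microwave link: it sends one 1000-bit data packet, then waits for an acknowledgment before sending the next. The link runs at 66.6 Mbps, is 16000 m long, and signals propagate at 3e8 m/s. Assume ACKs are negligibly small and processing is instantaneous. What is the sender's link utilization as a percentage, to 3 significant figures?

t_tx = L/R = 1000/6.66e+07 = 1.5015e-05 s.
t_prop = 16000/300000000 = 5.33333e-05 s; RTT = 0.000106667 s.
Cycle = t_tx + RTT = 0.000121682 s.
Utilization = t_tx / cycle = 1.5015e-05/0.000121682 = 12.3 %.

12.3 %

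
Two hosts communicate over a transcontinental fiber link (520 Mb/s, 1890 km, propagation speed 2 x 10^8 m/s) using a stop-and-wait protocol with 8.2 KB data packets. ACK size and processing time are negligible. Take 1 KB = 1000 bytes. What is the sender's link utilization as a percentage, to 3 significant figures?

t_tx = L/R = 65600/520000000 = 0.000126154 s.
t_prop = 1890000/200000000 = 0.00945 s; RTT = 0.0189 s.
Cycle = t_tx + RTT = 0.0190262 s.
Utilization = t_tx / cycle = 0.000126154/0.0190262 = 0.663 %.

0.663 %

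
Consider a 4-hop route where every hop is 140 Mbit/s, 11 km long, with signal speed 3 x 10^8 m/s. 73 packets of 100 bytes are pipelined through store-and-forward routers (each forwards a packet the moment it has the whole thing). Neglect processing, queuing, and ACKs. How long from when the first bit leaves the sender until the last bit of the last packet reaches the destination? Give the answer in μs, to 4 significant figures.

581.0 μs

Per-hop transmission t_tx = L/R = 800/140000000 = 5.71429 μs.
Per-hop propagation t_prop = 11000/300000000 = 36.6667 μs.
Pipeline fill: first packet needs 4·t_tx to clear all hops; remaining 72 packets each add one t_tx.
Total = (4+73-1)·t_tx + 4·t_prop = 76·5.71429 + 4·36.6667 = 581.0 μs.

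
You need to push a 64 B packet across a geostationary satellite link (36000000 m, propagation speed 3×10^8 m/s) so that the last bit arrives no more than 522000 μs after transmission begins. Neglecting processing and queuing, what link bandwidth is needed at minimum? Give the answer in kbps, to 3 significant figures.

L = 512 bits.
Propagation delay = 36000000 / 300000000 = 120000 μs.
Transmission budget = 522000 − 120000 = 402000 μs.
R ≥ L / t_tx = 512 bits / 0.402 s = 1.27 kbps.

1.27 kbps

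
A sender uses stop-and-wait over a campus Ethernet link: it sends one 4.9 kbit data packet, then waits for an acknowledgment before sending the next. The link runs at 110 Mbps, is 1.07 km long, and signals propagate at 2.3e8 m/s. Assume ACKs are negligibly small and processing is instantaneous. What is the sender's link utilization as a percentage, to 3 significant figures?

t_tx = L/R = 4900/110000000 = 4.45455e-05 s.
t_prop = 1070/2.3e+08 = 4.65217e-06 s; RTT = 9.30435e-06 s.
Cycle = t_tx + RTT = 5.38498e-05 s.
Utilization = t_tx / cycle = 4.45455e-05/5.38498e-05 = 82.7 %.

82.7 %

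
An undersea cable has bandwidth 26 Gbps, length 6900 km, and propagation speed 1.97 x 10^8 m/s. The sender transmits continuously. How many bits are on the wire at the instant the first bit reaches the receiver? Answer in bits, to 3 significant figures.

Propagation delay = 6900000 / 197000000 = 0.0350254 s.
BDP = R × t_prop = 26000000000 × 0.0350254 = 910660000 bits.

911000000 bits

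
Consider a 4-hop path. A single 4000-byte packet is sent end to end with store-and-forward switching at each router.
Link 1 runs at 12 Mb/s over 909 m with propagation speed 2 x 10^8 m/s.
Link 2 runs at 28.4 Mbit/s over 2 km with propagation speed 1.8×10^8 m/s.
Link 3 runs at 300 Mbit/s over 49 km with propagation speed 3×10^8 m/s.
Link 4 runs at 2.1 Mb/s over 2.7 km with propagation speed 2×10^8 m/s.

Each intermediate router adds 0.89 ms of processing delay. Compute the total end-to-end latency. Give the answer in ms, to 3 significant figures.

L = 4000 × 8 = 32000 bits.
Transmission delays (L/R per hop): 2.66667, 1.12676, 0.106667, 15.2381 ms; sum = 19.1382 ms.
Propagation delays (d/s per hop): 0.004545, 0.0111111, 0.163333, 0.0135 ms; sum = 0.192489 ms.
Processing at 3 router(s): 3 × 0.89 ms = 2.67 ms.
End-to-end = 22.0 ms.

22.0 ms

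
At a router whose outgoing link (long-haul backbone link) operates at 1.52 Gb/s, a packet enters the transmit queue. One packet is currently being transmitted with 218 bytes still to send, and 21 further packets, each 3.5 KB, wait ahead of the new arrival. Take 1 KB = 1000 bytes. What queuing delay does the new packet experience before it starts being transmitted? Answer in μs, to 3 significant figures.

388 μs

Each queued packet: L/R = 28000/1520000000 = 18.4211 μs.
21 queued → 386.842 μs.
Plus remaining 1744 bits of current packet: 1.14737 μs.
Queuing delay = 388 μs.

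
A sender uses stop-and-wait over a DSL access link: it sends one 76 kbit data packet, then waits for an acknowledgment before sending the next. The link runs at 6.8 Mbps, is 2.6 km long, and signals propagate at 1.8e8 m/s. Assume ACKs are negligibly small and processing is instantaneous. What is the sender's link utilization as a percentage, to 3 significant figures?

99.7 %

t_tx = L/R = 76000/6800000 = 0.0111765 s.
t_prop = 2600/180000000 = 1.44444e-05 s; RTT = 2.88889e-05 s.
Cycle = t_tx + RTT = 0.0112054 s.
Utilization = t_tx / cycle = 0.0111765/0.0112054 = 99.7 %.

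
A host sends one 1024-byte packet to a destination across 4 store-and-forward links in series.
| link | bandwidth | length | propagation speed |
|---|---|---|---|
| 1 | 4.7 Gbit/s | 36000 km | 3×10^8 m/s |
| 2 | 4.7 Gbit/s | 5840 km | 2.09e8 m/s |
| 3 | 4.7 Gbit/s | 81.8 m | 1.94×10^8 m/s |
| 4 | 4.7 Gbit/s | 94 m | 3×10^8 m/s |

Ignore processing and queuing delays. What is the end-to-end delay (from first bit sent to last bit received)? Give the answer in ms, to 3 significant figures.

148 ms

L = 1024 × 8 = 8192 bits.
Transmission delay per hop = L/R = 8192/4700000000 = 0.00174298 ms; 4 hops → 0.00697191 ms.
Propagation delays (d/s per hop): 120, 27.9426, 0.000421649, 0.000313333 ms; sum = 147.943 ms.
End-to-end = 148 ms.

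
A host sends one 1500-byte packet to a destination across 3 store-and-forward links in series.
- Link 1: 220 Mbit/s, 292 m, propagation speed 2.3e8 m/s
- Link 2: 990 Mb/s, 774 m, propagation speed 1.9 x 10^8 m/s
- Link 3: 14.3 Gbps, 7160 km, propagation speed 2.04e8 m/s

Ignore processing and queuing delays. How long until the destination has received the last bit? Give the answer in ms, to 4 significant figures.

35.17 ms

L = 1500 × 8 = 12000 bits.
Transmission delays (L/R per hop): 0.0545455, 0.0121212, 0.000839161 ms; sum = 0.0675058 ms.
Propagation delays (d/s per hop): 0.00126957, 0.00407368, 35.098 ms; sum = 35.1034 ms.
End-to-end = 35.17 ms.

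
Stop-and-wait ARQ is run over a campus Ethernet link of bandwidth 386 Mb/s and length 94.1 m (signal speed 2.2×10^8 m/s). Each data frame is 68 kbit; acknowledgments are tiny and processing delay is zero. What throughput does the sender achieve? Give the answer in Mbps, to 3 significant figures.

384 Mbps

t_tx = L/R = 68000/386000000 = 0.000176166 s.
t_prop = 94.1/2.2e+08 = 4.27727e-07 s; RTT = 8.55455e-07 s.
Cycle = t_tx + RTT = 0.000177021 s.
Throughput = L / cycle = 68000 / 0.000177021 = 384 Mbps.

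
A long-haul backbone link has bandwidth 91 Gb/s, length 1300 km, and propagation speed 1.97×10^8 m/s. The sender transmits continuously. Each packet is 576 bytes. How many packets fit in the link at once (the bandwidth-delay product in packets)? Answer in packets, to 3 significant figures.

130000 packets

Propagation delay = 1300000 / 197000000 = 0.00659898 s.
BDP = R × t_prop = 91000000000 × 0.00659898 = 600508000 bits.
In packets of 4608 bits: 130000 packets.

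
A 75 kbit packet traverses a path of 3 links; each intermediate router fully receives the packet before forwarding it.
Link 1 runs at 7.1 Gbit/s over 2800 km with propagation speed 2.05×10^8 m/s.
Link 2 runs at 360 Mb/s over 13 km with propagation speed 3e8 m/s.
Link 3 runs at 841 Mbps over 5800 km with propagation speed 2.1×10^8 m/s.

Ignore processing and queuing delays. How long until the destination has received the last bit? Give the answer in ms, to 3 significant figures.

41.6 ms

L = 75000 bits.
Transmission delays (L/R per hop): 0.0105634, 0.208333, 0.0891795 ms; sum = 0.308076 ms.
Propagation delays (d/s per hop): 13.6585, 0.0433333, 27.619 ms; sum = 41.3209 ms.
End-to-end = 41.6 ms.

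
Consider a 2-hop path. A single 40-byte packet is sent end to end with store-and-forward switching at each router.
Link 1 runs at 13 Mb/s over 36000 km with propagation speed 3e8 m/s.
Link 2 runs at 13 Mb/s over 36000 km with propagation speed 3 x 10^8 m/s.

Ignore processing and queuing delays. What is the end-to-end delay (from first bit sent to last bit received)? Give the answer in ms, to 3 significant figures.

L = 40 × 8 = 320 bits.
Transmission delay per hop = L/R = 320/13000000 = 0.0246154 ms; 2 hops → 0.0492308 ms.
Propagation delays (d/s per hop): 120, 120 ms; sum = 240 ms.
End-to-end = 240 ms.

240 ms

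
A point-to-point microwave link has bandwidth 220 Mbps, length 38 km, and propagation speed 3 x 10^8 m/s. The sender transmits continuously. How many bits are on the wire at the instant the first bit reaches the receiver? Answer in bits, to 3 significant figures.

27900 bits

Propagation delay = 38000 / 300000000 = 0.000126667 s.
BDP = R × t_prop = 220000000 × 0.000126667 = 27866.7 bits.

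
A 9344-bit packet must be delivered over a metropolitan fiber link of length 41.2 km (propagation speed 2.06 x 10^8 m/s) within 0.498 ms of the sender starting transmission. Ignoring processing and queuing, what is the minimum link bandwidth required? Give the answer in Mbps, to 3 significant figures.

31.4 Mbps

Propagation delay = 41200 / 206000000 = 0.2 ms.
Transmission budget = 0.498 − 0.2 = 0.298 ms.
R ≥ L / t_tx = 9344 bits / 0.000298 s = 31.4 Mbps.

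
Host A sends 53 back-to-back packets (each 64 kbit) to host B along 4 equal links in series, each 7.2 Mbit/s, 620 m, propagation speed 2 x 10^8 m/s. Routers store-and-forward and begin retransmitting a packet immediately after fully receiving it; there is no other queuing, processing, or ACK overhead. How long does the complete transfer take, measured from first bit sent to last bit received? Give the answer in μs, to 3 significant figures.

498000 μs

Per-hop transmission t_tx = L/R = 64000/7200000 = 8888.89 μs.
Per-hop propagation t_prop = 620/200000000 = 3.1 μs.
Pipeline fill: first packet needs 4·t_tx to clear all hops; remaining 52 packets each add one t_tx.
Total = (4+53-1)·t_tx + 4·t_prop = 56·8888.89 + 4·3.1 = 498000 μs.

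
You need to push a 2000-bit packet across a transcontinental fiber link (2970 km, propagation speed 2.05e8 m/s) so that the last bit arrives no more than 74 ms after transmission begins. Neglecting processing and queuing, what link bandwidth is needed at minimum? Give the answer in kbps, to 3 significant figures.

33.6 kbps

Propagation delay = 2970000 / 2.05e+08 = 14.4878 ms.
Transmission budget = 74 − 14.4878 = 59.5122 ms.
R ≥ L / t_tx = 2000 bits / 0.0595122 s = 33.6 kbps.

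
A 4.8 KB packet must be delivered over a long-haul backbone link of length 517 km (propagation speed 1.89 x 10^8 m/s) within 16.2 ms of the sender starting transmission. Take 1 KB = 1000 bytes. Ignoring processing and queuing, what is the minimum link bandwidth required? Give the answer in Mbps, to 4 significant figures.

L = 38400 bits.
Propagation delay = 517000 / 189000000 = 2.73545 ms.
Transmission budget = 16.2 − 2.73545 = 13.4646 ms.
R ≥ L / t_tx = 38400 bits / 0.0134646 s = 2.852 Mbps.

2.852 Mbps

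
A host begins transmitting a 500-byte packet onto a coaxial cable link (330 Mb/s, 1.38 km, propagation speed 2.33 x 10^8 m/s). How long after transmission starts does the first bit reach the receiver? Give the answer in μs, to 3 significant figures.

First bit experiences only propagation delay: d/s = 1380/233000000 = 5.92 μs.

5.92 μs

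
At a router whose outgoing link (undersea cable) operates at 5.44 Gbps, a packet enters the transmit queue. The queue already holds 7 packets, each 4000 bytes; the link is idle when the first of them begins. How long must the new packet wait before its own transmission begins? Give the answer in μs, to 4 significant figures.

Each queued packet: L/R = 32000/5440000000 = 5.88235 μs.
7 queued → 41.1765 μs.
Queuing delay = 41.18 μs.

41.18 μs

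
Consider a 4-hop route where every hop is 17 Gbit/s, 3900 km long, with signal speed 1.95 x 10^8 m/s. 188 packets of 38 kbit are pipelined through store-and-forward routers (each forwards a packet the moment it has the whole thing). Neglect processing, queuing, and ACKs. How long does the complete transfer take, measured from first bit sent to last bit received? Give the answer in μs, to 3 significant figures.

80400 μs

Per-hop transmission t_tx = L/R = 38000/17000000000 = 2.23529 μs.
Per-hop propagation t_prop = 3900000/195000000 = 20000 μs.
Pipeline fill: first packet needs 4·t_tx to clear all hops; remaining 187 packets each add one t_tx.
Total = (4+188-1)·t_tx + 4·t_prop = 191·2.23529 + 4·20000 = 80400 μs.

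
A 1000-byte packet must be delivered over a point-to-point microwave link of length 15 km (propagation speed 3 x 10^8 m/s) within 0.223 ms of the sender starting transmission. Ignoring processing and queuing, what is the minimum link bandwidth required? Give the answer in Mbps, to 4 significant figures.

L = 8000 bits.
Propagation delay = 15000 / 300000000 = 0.05 ms.
Transmission budget = 0.223 − 0.05 = 0.173 ms.
R ≥ L / t_tx = 8000 bits / 0.000173 s = 46.24 Mbps.

46.24 Mbps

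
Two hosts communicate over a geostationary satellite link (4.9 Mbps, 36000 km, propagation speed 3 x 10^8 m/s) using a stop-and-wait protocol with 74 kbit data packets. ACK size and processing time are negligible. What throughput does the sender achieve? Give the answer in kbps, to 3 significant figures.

t_tx = L/R = 74000/4900000 = 0.015102 s.
t_prop = 36000000/300000000 = 0.12 s; RTT = 0.24 s.
Cycle = t_tx + RTT = 0.255102 s.
Throughput = L / cycle = 74000 / 0.255102 = 290 kbps.

290 kbps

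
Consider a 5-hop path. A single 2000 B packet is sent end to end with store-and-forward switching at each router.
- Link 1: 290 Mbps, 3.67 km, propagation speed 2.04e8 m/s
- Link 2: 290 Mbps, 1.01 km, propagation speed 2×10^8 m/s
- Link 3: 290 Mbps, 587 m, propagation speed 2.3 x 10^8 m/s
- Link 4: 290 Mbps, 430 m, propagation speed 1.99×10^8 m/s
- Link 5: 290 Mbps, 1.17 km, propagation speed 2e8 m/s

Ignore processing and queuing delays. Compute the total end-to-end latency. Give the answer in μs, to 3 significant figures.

L = 2000 × 8 = 16000 bits.
Transmission delay per hop = L/R = 16000/290000000 = 55.1724 μs; 5 hops → 275.862 μs.
Propagation delays (d/s per hop): 17.9902, 5.05, 2.55217, 2.1608, 5.85 μs; sum = 33.6032 μs.
End-to-end = 309 μs.

309 μs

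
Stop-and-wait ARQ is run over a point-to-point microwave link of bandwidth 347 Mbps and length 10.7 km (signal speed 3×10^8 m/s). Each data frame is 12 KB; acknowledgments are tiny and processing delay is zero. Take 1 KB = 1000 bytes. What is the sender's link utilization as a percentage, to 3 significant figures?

79.5 %

t_tx = L/R = 96000/347000000 = 0.000276657 s.
t_prop = 10700/300000000 = 3.56667e-05 s; RTT = 7.13333e-05 s.
Cycle = t_tx + RTT = 0.00034799 s.
Utilization = t_tx / cycle = 0.000276657/0.00034799 = 79.5 %.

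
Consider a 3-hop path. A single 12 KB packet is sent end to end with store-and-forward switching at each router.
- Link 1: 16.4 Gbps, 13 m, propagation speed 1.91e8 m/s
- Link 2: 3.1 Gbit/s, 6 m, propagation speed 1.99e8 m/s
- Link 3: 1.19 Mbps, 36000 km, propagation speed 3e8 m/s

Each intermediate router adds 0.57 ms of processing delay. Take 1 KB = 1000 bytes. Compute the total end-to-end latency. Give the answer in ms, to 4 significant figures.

L = 96000 bits.
Transmission delays (L/R per hop): 0.00585366, 0.0309677, 80.6723 ms; sum = 80.7091 ms.
Propagation delays (d/s per hop): 6.80628e-05, 3.01508e-05, 120 ms; sum = 120 ms.
Processing at 2 router(s): 2 × 0.57 ms = 1.14 ms.
End-to-end = 201.8 ms.

201.8 ms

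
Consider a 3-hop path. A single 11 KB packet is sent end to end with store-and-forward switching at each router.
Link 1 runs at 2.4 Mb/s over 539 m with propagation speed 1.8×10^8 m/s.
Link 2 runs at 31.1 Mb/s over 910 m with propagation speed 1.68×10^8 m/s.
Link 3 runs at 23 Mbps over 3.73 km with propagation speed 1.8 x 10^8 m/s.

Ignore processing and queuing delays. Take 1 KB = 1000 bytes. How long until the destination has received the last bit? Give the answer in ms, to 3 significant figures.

L = 88000 bits.
Transmission delays (L/R per hop): 36.6667, 2.82958, 3.82609 ms; sum = 43.3223 ms.
Propagation delays (d/s per hop): 0.00299444, 0.00541667, 0.0207222 ms; sum = 0.0291333 ms.
End-to-end = 43.4 ms.

43.4 ms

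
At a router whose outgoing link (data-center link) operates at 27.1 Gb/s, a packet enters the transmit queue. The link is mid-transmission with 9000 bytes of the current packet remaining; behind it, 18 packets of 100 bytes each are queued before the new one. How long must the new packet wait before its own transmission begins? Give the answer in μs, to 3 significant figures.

3.19 μs

Each queued packet: L/R = 800/27100000000 = 0.0295203 μs.
18 queued → 0.531365 μs.
Plus remaining 72000 bits of current packet: 2.65683 μs.
Queuing delay = 3.19 μs.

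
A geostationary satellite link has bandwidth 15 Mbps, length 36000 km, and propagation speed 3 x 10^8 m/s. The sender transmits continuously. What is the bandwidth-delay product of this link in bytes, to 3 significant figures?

Propagation delay = 36000000 / 300000000 = 0.12 s.
BDP = R × t_prop = 15000000 × 0.12 = 1800000 bits.
In bytes: 1800000/8 = 225000 bytes.

225000 bytes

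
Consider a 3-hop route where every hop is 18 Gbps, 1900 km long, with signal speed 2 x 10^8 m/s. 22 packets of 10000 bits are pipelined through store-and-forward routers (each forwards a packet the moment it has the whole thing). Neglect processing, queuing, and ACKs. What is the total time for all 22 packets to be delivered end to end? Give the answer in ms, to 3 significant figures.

28.5 ms

Per-hop transmission t_tx = L/R = 10000/18000000000 = 0.000555556 ms.
Per-hop propagation t_prop = 1900000/200000000 = 9.5 ms.
Pipeline fill: first packet needs 3·t_tx to clear all hops; remaining 21 packets each add one t_tx.
Total = (3+22-1)·t_tx + 3·t_prop = 24·0.000555556 + 3·9.5 = 28.5 ms.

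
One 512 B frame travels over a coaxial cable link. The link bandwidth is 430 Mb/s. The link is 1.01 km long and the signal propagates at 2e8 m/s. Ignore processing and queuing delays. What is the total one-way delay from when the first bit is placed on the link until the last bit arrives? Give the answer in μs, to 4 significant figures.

L = 512 × 8 = 4096 bits.
Transmission delay = L/R = 4096 / 430000000 = 9.52558 μs.
Propagation delay = d/s = 1010 m / 200000000 m/s = 5.05 μs.
Total = 14.58 μs.

14.58 μs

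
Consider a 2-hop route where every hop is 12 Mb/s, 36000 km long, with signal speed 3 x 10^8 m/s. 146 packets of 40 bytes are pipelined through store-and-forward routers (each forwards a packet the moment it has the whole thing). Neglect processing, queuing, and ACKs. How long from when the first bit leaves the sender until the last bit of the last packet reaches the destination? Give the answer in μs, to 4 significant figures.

Per-hop transmission t_tx = L/R = 320/12000000 = 26.6667 μs.
Per-hop propagation t_prop = 36000000/300000000 = 120000 μs.
Pipeline fill: first packet needs 2·t_tx to clear all hops; remaining 145 packets each add one t_tx.
Total = (2+146-1)·t_tx + 2·t_prop = 147·26.6667 + 2·120000 = 243900 μs.

243900 μs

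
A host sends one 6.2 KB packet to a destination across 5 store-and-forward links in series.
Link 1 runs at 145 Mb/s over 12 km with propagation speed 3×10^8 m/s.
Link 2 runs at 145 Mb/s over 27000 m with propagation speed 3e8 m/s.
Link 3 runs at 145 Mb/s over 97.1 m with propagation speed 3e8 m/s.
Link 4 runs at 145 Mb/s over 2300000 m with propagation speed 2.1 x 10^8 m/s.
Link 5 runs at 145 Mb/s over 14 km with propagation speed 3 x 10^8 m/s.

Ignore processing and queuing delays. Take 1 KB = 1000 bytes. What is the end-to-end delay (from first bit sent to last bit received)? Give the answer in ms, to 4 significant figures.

12.84 ms

L = 49600 bits.
Transmission delay per hop = L/R = 49600/145000000 = 0.342069 ms; 5 hops → 1.71034 ms.
Propagation delays (d/s per hop): 0.04, 0.09, 0.000323667, 10.9524, 0.0466667 ms; sum = 11.1294 ms.
End-to-end = 12.84 ms.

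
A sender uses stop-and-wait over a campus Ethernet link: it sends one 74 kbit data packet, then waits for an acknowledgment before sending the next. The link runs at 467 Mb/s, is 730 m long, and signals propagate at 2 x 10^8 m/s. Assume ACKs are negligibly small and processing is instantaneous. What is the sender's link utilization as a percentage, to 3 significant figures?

95.6 %

t_tx = L/R = 74000/467000000 = 0.000158458 s.
t_prop = 730/200000000 = 3.65e-06 s; RTT = 7.3e-06 s.
Cycle = t_tx + RTT = 0.000165758 s.
Utilization = t_tx / cycle = 0.000158458/0.000165758 = 95.6 %.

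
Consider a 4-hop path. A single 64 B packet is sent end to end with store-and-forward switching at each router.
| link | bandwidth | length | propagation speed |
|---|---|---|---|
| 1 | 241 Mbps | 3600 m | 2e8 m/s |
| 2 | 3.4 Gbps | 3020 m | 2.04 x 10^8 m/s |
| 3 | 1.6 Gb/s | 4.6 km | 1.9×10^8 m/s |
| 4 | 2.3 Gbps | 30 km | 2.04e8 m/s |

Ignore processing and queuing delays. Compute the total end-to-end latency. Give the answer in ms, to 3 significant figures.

L = 64 × 8 = 512 bits.
Transmission delays (L/R per hop): 0.00212448, 0.000150588, 0.00032, 0.000222609 ms; sum = 0.00281768 ms.
Propagation delays (d/s per hop): 0.018, 0.0148039, 0.0242105, 0.147059 ms; sum = 0.204073 ms.
End-to-end = 0.207 ms.

0.207 ms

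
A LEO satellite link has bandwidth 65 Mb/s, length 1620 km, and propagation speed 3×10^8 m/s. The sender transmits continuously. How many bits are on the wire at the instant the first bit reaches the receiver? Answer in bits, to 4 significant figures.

351000 bits

Propagation delay = 1620000 / 300000000 = 0.0054 s.
BDP = R × t_prop = 65000000 × 0.0054 = 351000 bits.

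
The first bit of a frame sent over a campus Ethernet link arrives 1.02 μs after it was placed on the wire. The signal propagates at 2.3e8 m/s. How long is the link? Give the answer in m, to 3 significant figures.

235 m

d = s × t_prop = 2.3e+08 × 1.02e-06 = 235 m.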